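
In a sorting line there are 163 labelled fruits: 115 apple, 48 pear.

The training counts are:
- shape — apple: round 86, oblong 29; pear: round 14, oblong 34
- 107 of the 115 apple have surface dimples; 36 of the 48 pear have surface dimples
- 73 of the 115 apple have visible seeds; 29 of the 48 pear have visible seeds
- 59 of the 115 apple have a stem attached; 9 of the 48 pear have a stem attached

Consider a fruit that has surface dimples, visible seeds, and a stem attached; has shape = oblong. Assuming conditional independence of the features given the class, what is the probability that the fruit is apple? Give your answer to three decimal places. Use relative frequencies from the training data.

apple: (115/163) × (29/115) × (107/115) × (73/115) × (59/115) ≈ 0.0539108
pear: (48/163) × (34/48) × (36/48) × (29/48) × (9/48) ≈ 0.0177219
P(apple | x) = 0.0539108 / 0.0716327 ≈ 0.753

0.753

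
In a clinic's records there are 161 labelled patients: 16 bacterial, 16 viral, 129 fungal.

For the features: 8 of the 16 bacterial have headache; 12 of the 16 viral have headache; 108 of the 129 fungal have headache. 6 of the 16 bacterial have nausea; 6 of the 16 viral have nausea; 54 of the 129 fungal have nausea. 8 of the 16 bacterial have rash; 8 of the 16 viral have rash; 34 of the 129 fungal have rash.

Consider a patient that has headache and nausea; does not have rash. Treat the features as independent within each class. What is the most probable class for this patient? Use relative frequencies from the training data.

fungal

bacterial: (16/161) × (8/16) × (6/16) × (8/16) ≈ 0.00931677
viral: (16/161) × (12/16) × (6/16) × (8/16) ≈ 0.0139752
fungal: (129/161) × (108/129) × (54/129) × (95/129) ≈ 0.206793
Highest score → fungal.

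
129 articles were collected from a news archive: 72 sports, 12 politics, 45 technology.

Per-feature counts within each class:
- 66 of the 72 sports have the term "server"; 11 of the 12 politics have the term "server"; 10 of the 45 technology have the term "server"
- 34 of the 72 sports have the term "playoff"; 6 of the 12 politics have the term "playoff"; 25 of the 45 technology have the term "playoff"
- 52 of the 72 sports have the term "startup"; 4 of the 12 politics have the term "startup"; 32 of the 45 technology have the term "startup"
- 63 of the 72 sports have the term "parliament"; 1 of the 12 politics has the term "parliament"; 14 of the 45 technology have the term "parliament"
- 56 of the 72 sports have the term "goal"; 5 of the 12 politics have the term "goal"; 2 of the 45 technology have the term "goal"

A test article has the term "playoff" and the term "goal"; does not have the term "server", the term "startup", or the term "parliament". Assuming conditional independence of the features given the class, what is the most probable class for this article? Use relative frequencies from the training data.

technology

sports: (72/129) × (6/72) × (34/72) × (20/72) × (9/72) × (56/72) ≈ 0.000593159
politics: (12/129) × (1/12) × (6/12) × (8/12) × (11/12) × (5/12) ≈ 0.000986937
technology: (45/129) × (35/45) × (25/45) × (13/45) × (31/45) × (2/45) ≈ 0.00133322
Highest score → technology.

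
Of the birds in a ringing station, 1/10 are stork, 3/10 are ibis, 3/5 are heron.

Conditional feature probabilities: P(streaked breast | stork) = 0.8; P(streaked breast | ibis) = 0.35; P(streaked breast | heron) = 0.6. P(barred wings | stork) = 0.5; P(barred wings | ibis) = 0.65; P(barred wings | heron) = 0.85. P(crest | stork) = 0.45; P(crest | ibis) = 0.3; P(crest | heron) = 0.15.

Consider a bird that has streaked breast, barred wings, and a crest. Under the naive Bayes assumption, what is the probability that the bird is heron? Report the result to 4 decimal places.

stork: 0.1 × 0.8 × 0.5 × 0.45 = 0.018
ibis: 0.3 × 0.35 × 0.65 × 0.3 = 0.020475
heron: 0.6 × 0.6 × 0.85 × 0.15 = 0.0459
P(heron | x) = 0.0459 / 0.084375 ≈ 0.5440

0.5440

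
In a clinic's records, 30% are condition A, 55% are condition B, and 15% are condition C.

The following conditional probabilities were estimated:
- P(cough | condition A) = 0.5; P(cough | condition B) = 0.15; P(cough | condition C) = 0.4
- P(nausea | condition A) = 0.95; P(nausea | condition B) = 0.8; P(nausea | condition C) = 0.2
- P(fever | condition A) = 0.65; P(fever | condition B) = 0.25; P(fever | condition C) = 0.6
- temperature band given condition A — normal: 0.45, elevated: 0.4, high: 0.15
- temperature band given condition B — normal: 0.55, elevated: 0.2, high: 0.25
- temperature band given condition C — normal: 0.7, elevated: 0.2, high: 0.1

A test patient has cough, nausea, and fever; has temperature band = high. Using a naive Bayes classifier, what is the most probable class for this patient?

condition A: 0.3 × 0.5 × 0.95 × 0.65 × 0.15 = 0.01389375
condition B: 0.55 × 0.15 × 0.8 × 0.25 × 0.25 = 0.004125
condition C: 0.15 × 0.4 × 0.2 × 0.6 × 0.1 = 0.00072
Highest score → condition A.

condition A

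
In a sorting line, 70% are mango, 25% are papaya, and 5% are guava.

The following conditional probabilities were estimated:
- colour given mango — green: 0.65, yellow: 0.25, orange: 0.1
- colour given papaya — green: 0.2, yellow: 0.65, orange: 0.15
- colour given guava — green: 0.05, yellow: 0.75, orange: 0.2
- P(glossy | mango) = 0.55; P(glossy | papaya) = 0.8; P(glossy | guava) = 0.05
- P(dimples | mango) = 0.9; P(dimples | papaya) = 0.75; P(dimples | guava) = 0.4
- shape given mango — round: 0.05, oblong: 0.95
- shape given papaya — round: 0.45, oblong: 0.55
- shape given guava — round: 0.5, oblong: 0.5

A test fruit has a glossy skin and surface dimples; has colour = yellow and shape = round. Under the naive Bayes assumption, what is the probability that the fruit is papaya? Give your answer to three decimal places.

0.903

mango: 0.7 × 0.25 × 0.55 × 0.9 × 0.05 = 0.00433125
papaya: 0.25 × 0.65 × 0.8 × 0.75 × 0.45 = 0.043875
guava: 0.05 × 0.75 × 0.05 × 0.4 × 0.5 = 0.000375
P(papaya | x) = 0.043875 / 0.04858125 ≈ 0.903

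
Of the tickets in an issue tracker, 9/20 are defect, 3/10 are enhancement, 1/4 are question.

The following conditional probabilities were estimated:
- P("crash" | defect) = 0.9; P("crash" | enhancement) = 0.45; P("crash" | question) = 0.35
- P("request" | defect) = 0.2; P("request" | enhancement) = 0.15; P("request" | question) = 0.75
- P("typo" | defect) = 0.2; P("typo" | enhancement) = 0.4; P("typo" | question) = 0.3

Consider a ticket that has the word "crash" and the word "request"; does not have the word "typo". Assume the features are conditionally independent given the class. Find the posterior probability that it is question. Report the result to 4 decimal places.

0.3738

defect: 0.45 × 0.9 × 0.2 × (1−0.2) = 0.0648
enhancement: 0.3 × 0.45 × 0.15 × (1−0.4) = 0.01215
question: 0.25 × 0.35 × 0.75 × (1−0.3) = 0.0459375
P(question | x) = 0.0459375 / 0.1228875 ≈ 0.3738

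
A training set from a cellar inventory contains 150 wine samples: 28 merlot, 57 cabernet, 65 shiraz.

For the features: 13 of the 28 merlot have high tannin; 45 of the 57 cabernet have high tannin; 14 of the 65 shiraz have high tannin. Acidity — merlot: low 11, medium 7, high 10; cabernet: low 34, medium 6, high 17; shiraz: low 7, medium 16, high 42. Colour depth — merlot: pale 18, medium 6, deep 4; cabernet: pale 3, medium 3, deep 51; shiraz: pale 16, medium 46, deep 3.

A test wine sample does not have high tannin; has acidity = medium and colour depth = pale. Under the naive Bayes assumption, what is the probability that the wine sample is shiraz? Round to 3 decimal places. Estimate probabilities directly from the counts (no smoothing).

0.555

merlot: (28/150) × (15/28) × (7/28) × (18/28) ≈ 0.0160714
cabernet: (57/150) × (12/57) × (6/57) × (3/57) ≈ 0.000443213
shiraz: (65/150) × (51/65) × (16/65) × (16/65) ≈ 0.0206012
P(shiraz | x) = 0.0206012 / 0.037115813 ≈ 0.555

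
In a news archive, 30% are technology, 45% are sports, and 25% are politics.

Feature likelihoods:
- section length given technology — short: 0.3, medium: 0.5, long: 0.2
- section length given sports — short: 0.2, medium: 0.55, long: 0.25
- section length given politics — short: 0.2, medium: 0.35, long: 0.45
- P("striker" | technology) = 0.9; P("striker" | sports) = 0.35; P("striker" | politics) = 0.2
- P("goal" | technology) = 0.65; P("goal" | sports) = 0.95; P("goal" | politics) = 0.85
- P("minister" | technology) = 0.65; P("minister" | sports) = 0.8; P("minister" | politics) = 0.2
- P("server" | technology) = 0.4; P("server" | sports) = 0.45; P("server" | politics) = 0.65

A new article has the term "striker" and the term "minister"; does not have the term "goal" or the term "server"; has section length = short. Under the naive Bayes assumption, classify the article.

technology: 0.3 × 0.3 × 0.9 × (1−0.65) × 0.65 × (1−0.4) = 0.0110565
sports: 0.45 × 0.2 × 0.35 × (1−0.95) × 0.8 × (1−0.45) = 0.000693
politics: 0.25 × 0.2 × 0.2 × (1−0.85) × 0.2 × (1−0.65) = 0.000105
Highest score → technology.

technology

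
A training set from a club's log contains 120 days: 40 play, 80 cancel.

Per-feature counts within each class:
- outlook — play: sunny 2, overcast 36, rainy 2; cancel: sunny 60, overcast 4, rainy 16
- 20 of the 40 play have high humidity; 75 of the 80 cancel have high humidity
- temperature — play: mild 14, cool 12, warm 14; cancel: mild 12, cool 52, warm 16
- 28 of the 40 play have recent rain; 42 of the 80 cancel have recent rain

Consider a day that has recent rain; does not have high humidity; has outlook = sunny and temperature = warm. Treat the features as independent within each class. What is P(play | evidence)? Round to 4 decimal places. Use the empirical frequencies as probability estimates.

play: (40/120) × (2/40) × (20/40) × (14/40) × (28/40) ≈ 0.00204167
cancel: (80/120) × (60/80) × (5/80) × (16/80) × (42/80) = 0.00328125
P(play | x) = 0.00204167 / 0.00532292 ≈ 0.3836

0.3836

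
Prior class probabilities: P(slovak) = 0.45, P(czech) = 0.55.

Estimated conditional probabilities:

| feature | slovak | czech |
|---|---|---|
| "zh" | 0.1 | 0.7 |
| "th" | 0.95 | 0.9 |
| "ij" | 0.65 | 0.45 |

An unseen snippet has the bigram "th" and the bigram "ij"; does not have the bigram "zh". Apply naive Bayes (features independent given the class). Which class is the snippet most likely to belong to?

slovak: 0.45 × (1−0.1) × 0.95 × 0.65 = 0.2500875
czech: 0.55 × (1−0.7) × 0.9 × 0.45 = 0.066825
Highest score → slovak.

slovak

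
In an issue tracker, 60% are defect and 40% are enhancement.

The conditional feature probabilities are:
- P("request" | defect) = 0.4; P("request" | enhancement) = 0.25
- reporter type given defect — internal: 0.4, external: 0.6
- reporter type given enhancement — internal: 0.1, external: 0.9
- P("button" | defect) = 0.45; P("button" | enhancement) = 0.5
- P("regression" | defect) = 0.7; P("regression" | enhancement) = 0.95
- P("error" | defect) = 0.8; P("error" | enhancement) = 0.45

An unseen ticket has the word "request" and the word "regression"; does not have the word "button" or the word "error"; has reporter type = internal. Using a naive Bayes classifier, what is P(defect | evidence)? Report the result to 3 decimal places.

0.739

defect: 0.6 × 0.4 × 0.4 × (1−0.45) × 0.7 × (1−0.8) = 0.007392
enhancement: 0.4 × 0.25 × 0.1 × (1−0.5) × 0.95 × (1−0.45) = 0.0026125
P(defect | x) = 0.007392 / 0.0100045 ≈ 0.739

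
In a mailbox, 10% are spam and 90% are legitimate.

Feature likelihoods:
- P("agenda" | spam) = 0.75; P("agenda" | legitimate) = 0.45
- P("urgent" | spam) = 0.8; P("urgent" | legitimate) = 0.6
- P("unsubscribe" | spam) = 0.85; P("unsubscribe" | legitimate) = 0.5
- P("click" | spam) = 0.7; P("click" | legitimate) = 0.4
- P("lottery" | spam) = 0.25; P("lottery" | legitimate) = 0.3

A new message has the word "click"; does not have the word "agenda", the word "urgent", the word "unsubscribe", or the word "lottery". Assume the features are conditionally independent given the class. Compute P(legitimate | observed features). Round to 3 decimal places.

0.986

spam: 0.1 × (1−0.75) × (1−0.8) × (1−0.85) × 0.7 × (1−0.25) = 0.00039375
legitimate: 0.9 × (1−0.45) × (1−0.6) × (1−0.5) × 0.4 × (1−0.3) = 0.02772
P(legitimate | x) = 0.02772 / 0.02811375 ≈ 0.986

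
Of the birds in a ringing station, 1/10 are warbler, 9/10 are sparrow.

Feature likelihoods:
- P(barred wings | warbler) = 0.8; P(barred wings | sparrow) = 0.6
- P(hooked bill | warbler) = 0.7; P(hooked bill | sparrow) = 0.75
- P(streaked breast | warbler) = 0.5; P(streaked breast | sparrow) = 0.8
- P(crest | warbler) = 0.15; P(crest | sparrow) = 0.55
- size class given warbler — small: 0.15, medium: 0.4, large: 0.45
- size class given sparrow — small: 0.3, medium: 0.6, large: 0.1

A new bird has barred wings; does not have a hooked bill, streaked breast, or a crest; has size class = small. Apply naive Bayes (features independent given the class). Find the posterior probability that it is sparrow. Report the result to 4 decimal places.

warbler: 0.1 × 0.8 × (1−0.7) × (1−0.5) × (1−0.15) × 0.15 = 0.00153
sparrow: 0.9 × 0.6 × (1−0.75) × (1−0.8) × (1−0.55) × 0.3 = 0.003645
P(sparrow | x) = 0.003645 / 0.005175 ≈ 0.7043

0.7043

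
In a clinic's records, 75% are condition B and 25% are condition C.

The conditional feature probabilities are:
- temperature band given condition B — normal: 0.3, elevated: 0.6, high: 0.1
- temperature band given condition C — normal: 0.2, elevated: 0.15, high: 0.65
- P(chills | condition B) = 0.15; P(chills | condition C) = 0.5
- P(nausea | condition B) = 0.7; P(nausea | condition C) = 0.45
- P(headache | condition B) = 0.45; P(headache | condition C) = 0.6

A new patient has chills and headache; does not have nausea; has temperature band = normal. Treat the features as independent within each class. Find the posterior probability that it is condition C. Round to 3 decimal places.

0.644

condition B: 0.75 × 0.3 × 0.15 × (1−0.7) × 0.45 = 0.00455625
condition C: 0.25 × 0.2 × 0.5 × (1−0.45) × 0.6 = 0.00825
P(condition C | x) = 0.00825 / 0.01280625 ≈ 0.644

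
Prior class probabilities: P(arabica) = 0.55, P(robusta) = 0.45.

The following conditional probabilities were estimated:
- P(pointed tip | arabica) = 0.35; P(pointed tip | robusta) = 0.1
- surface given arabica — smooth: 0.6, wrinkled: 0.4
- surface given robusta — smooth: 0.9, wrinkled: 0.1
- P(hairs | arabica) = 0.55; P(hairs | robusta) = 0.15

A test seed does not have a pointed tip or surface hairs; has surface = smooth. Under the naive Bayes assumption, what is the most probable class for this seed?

arabica: 0.55 × (1−0.35) × 0.6 × (1−0.55) = 0.096525
robusta: 0.45 × (1−0.1) × 0.9 × (1−0.15) = 0.309825
Highest score → robusta.

robusta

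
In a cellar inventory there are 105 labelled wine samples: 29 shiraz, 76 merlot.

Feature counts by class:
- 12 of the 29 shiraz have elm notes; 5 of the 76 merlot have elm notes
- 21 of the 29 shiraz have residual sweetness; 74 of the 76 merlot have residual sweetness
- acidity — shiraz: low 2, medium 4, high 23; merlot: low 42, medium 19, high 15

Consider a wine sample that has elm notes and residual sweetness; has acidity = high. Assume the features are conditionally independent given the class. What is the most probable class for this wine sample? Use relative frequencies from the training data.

shiraz: (29/105) × (12/29) × (21/29) × (23/29) ≈ 0.0656361
merlot: (76/105) × (5/76) × (74/76) × (15/76) ≈ 0.00915117
Highest score → shiraz.

shiraz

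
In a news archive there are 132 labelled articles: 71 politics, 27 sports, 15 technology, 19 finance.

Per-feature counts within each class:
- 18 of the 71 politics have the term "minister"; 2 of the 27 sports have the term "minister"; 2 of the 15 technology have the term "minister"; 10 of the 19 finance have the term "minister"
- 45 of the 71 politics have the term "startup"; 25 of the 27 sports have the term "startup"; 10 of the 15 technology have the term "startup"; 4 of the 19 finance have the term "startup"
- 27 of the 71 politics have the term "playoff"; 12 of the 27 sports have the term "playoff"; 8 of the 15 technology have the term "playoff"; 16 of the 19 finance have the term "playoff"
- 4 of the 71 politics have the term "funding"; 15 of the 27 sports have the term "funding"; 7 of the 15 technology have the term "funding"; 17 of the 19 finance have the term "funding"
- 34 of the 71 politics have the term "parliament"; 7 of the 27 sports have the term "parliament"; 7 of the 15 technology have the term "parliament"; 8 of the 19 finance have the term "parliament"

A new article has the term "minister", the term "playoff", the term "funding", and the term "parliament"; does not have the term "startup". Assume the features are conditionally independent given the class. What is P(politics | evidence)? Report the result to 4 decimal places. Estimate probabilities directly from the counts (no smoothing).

0.0254

politics: (71/132) × (18/71) × (26/71) × (27/71) × (4/71) × (34/71) ≈ 0.00051232
sports: (27/132) × (2/27) × (2/27) × (12/27) × (15/27) × (7/27) ≈ 0.0000718458
technology: (15/132) × (2/15) × (5/15) × (8/15) × (7/15) × (7/15) ≈ 0.000586607
finance: (19/132) × (10/19) × (15/19) × (16/19) × (17/19) × (8/19) ≈ 0.0189741
P(politics | x) = 0.00051232 / 0.0201448728 ≈ 0.0254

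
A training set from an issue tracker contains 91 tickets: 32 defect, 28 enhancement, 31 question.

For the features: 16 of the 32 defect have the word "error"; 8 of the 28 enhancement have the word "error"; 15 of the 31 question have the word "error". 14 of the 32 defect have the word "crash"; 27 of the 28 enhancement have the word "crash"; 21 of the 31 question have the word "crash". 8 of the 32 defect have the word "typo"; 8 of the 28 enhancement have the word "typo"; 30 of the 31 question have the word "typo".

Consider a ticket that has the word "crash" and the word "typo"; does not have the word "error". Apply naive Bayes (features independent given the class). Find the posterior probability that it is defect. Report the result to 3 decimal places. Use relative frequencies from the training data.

defect: (32/91) × (16/32) × (14/32) × (8/32) ≈ 0.0192308
enhancement: (28/91) × (20/28) × (27/28) × (8/28) ≈ 0.0605517
question: (31/91) × (16/31) × (21/31) × (30/31) ≈ 0.115265
P(defect | x) = 0.0192308 / 0.1950475 ≈ 0.099

0.099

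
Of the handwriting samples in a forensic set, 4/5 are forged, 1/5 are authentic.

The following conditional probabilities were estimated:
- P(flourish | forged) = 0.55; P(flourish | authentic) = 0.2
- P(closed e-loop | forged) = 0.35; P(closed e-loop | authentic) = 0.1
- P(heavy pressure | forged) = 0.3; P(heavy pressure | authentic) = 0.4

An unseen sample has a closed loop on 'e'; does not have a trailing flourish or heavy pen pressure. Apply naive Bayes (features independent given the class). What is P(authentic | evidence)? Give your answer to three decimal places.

0.098

forged: 0.8 × (1−0.55) × 0.35 × (1−0.3) = 0.0882
authentic: 0.2 × (1−0.2) × 0.1 × (1−0.4) = 0.0096
P(authentic | x) = 0.0096 / 0.0978 ≈ 0.098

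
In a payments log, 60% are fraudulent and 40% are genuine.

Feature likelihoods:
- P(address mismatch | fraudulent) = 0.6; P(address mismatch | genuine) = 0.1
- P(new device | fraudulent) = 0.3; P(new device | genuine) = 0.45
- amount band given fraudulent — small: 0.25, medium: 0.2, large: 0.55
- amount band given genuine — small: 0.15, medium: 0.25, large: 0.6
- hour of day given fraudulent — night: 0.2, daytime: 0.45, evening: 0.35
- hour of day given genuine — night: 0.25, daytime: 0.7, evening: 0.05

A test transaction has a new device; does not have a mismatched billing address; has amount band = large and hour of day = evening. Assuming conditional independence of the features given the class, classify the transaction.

fraudulent

fraudulent: 0.6 × (1−0.6) × 0.3 × 0.55 × 0.35 = 0.01386
genuine: 0.4 × (1−0.1) × 0.45 × 0.6 × 0.05 = 0.00486
Highest score → fraudulent.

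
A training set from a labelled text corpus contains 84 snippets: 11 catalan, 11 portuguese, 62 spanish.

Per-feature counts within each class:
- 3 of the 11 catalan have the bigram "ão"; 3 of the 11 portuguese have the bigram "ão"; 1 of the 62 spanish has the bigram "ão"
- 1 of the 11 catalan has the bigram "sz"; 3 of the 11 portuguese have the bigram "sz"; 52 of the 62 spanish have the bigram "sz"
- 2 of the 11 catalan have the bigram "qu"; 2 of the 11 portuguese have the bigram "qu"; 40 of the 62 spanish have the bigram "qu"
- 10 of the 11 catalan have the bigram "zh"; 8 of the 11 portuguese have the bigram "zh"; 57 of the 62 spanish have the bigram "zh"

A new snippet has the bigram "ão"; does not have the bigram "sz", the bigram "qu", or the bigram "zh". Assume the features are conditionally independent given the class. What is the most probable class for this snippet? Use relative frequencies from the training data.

portuguese

catalan: (11/84) × (3/11) × (10/11) × (9/11) × (1/11) ≈ 0.00241494
portuguese: (11/84) × (3/11) × (8/11) × (9/11) × (3/11) ≈ 0.00579586
spanish: (62/84) × (1/62) × (10/62) × (22/62) × (5/62) ≈ 0.0000549463
Highest score → portuguese.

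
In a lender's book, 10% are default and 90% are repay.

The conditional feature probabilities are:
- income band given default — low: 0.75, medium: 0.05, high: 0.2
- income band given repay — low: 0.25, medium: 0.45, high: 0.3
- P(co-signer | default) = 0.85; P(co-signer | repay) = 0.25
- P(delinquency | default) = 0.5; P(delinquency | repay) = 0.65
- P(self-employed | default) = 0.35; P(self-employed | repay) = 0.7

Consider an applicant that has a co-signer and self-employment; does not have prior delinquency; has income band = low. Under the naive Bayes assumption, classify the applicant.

default: 0.1 × 0.75 × 0.85 × (1−0.5) × 0.35 = 0.01115625
repay: 0.9 × 0.25 × 0.25 × (1−0.65) × 0.7 = 0.01378125
Highest score → repay.

repay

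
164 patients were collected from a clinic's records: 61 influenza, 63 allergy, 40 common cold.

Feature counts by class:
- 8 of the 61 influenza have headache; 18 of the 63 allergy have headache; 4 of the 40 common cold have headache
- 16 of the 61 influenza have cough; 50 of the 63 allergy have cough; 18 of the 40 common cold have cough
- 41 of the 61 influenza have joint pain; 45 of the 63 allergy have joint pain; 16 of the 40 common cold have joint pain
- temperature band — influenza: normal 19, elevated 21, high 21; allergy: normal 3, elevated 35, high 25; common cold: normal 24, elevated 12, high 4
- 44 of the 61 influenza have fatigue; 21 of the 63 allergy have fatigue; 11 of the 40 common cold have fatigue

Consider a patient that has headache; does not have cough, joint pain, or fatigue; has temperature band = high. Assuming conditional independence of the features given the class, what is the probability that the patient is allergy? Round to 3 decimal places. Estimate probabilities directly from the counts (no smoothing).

0.499

influenza: (61/164) × (8/61) × (45/61) × (20/61) × (21/61) × (17/61) ≈ 0.00113198
allergy: (63/164) × (18/63) × (13/63) × (18/63) × (25/63) × (42/63) ≈ 0.00171187
common cold: (40/164) × (4/40) × (22/40) × (24/40) × (4/40) × (29/40) ≈ 0.000583537
P(allergy | x) = 0.00171187 / 0.003427387 ≈ 0.499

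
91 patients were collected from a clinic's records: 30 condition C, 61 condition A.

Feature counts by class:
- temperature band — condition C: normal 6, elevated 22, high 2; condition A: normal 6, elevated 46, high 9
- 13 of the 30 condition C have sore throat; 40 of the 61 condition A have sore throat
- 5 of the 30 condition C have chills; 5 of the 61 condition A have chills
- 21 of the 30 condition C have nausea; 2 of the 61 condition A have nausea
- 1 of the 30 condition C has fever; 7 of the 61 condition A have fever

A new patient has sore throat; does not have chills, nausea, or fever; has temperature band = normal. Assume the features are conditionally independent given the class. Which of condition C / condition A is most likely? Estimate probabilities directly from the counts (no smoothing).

condition A

condition C: (30/91) × (6/30) × (13/30) × (25/30) × (9/30) × (29/30) ≈ 0.00690476
condition A: (61/91) × (6/61) × (40/61) × (56/61) × (59/61) × (54/61) ≈ 0.0339848
Highest score → condition A.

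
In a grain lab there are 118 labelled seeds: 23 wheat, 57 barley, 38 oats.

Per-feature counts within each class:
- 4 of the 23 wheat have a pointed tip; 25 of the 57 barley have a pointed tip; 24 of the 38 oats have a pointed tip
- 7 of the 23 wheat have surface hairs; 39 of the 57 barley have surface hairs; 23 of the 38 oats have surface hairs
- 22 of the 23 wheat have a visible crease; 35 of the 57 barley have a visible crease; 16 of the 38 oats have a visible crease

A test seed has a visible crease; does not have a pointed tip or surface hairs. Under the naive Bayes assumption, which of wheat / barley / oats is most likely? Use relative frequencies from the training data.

wheat: (23/118) × (19/23) × (16/23) × (22/23) ≈ 0.107142
barley: (57/118) × (32/57) × (18/57) × (35/57) ≈ 0.0525846
oats: (38/118) × (14/38) × (15/38) × (16/38) ≈ 0.0197192
Highest score → wheat.

wheat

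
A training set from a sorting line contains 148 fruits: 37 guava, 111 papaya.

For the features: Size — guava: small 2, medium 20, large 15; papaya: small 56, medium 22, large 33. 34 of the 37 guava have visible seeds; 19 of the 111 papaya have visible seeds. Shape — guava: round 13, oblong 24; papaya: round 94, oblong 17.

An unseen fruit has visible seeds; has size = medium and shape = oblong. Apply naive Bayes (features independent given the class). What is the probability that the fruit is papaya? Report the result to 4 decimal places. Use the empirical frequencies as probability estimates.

guava: (37/148) × (20/37) × (34/37) × (24/37) ≈ 0.080548
papaya: (111/148) × (22/111) × (19/111) × (17/111) ≈ 0.00389688
P(papaya | x) = 0.00389688 / 0.08444488 ≈ 0.0461

0.0461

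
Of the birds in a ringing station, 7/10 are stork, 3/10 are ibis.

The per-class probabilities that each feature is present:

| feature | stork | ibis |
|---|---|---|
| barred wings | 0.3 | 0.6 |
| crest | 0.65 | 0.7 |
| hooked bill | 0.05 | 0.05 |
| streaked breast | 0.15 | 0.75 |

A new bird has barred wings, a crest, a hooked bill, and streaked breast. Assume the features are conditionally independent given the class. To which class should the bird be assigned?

ibis

stork: 0.7 × 0.3 × 0.65 × 0.05 × 0.15 = 0.00102375
ibis: 0.3 × 0.6 × 0.7 × 0.05 × 0.75 = 0.004725
Highest score → ibis.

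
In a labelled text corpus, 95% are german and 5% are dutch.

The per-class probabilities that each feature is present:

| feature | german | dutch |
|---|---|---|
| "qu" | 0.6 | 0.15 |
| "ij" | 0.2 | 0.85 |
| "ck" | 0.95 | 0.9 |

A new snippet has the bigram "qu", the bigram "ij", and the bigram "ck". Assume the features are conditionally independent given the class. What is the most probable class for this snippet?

german: 0.95 × 0.6 × 0.2 × 0.95 = 0.1083
dutch: 0.05 × 0.15 × 0.85 × 0.9 = 0.0057375
Highest score → german.

german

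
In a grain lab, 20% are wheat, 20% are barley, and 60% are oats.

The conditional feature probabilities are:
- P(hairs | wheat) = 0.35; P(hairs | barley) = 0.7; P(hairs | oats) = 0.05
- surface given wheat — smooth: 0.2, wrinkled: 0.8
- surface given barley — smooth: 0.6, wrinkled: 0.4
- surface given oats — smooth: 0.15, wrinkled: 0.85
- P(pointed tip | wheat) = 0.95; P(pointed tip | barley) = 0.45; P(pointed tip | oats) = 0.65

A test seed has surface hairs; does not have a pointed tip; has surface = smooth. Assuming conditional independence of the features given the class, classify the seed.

barley

wheat: 0.2 × 0.35 × 0.2 × (1−0.95) = 0.0007
barley: 0.2 × 0.7 × 0.6 × (1−0.45) = 0.0462
oats: 0.6 × 0.05 × 0.15 × (1−0.65) = 0.001575
Highest score → barley.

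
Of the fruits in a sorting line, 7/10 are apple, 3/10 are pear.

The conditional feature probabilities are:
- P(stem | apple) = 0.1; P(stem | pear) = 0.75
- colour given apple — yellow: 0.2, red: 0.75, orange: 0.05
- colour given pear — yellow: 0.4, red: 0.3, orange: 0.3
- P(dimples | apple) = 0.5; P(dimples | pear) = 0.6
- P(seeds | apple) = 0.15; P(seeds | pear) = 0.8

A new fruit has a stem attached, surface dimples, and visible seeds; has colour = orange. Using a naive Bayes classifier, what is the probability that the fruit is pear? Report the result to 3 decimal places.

apple: 0.7 × 0.1 × 0.05 × 0.5 × 0.15 = 0.0002625
pear: 0.3 × 0.75 × 0.3 × 0.6 × 0.8 = 0.0324
P(pear | x) = 0.0324 / 0.0326625 ≈ 0.992

0.992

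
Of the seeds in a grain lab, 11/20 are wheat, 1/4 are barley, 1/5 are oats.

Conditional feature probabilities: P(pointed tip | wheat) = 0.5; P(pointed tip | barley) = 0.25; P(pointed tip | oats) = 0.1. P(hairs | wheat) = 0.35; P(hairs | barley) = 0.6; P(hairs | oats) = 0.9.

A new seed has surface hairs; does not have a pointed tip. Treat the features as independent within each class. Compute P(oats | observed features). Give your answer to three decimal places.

wheat: 0.55 × (1−0.5) × 0.35 = 0.09625
barley: 0.25 × (1−0.25) × 0.6 = 0.1125
oats: 0.2 × (1−0.1) × 0.9 = 0.162
P(oats | x) = 0.162 / 0.37075 ≈ 0.437

0.437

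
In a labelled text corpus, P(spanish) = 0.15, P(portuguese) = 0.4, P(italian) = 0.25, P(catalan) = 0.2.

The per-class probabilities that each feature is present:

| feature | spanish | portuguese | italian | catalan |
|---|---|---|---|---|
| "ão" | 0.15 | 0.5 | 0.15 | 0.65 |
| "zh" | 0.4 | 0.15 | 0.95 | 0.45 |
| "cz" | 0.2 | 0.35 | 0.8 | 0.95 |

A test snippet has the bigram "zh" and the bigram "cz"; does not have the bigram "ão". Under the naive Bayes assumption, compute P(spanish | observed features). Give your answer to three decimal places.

0.048

spanish: 0.15 × (1−0.15) × 0.4 × 0.2 = 0.0102
portuguese: 0.4 × (1−0.5) × 0.15 × 0.35 = 0.0105
italian: 0.25 × (1−0.15) × 0.95 × 0.8 = 0.1615
catalan: 0.2 × (1−0.65) × 0.45 × 0.95 = 0.029925
P(spanish | x) = 0.0102 / 0.212125 ≈ 0.048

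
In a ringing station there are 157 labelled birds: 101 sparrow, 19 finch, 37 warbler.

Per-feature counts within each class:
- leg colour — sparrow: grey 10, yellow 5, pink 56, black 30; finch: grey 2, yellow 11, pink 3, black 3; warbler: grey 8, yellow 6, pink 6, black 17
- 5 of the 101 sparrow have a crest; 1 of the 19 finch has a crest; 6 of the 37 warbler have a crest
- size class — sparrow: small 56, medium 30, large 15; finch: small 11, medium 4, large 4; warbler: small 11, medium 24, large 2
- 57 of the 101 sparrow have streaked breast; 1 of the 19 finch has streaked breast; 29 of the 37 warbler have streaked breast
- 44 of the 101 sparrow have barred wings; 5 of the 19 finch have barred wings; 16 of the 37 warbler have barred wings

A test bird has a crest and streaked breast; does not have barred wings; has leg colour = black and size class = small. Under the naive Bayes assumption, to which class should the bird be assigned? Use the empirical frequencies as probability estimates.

warbler

sparrow: (101/157) × (30/101) × (5/101) × (56/101) × (57/101) × (57/101) ≈ 0.00167049
finch: (19/157) × (3/19) × (1/19) × (11/19) × (1/19) × (14/19) ≈ 0.0000225802
warbler: (37/157) × (17/37) × (6/37) × (11/37) × (29/37) × (21/37) ≈ 0.00232222
Highest score → warbler.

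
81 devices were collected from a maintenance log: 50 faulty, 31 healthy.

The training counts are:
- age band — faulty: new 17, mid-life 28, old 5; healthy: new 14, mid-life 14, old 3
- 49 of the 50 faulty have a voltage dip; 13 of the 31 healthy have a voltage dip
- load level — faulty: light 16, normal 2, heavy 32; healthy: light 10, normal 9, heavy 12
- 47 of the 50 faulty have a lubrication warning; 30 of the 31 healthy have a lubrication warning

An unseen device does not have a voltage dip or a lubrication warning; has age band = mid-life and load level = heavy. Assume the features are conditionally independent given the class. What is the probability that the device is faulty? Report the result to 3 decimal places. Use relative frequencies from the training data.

faulty: (50/81) × (28/50) × (1/50) × (32/50) × (3/50) ≈ 0.000265481
healthy: (31/81) × (14/31) × (18/31) × (12/31) × (1/31) ≈ 0.00125317
P(faulty | x) = 0.000265481 / 0.001518651 ≈ 0.175

0.175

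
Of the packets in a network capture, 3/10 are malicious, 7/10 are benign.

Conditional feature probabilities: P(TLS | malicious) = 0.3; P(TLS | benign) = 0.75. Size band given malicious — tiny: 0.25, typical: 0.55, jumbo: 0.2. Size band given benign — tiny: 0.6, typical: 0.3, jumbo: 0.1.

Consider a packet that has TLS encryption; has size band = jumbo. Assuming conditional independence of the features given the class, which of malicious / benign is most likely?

benign

malicious: 0.3 × 0.3 × 0.2 = 0.018
benign: 0.7 × 0.75 × 0.1 = 0.0525
Highest score → benign.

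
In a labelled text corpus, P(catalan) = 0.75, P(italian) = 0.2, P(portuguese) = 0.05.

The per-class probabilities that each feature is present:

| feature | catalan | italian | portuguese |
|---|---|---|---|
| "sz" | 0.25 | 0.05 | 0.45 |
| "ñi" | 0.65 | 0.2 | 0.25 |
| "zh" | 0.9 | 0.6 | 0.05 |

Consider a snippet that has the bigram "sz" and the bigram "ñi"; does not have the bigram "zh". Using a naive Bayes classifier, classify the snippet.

catalan

catalan: 0.75 × 0.25 × 0.65 × (1−0.9) = 0.0121875
italian: 0.2 × 0.05 × 0.2 × (1−0.6) = 0.0008
portuguese: 0.05 × 0.45 × 0.25 × (1−0.05) = 0.00534375
Highest score → catalan.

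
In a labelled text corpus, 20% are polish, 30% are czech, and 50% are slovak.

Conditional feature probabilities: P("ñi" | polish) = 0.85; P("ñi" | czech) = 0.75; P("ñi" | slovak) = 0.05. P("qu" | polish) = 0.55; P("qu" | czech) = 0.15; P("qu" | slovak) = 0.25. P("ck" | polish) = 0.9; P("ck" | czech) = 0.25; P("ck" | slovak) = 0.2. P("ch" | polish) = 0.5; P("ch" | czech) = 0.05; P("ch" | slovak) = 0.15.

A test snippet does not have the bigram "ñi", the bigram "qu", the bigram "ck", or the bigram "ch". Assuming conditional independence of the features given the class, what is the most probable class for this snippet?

slovak

polish: 0.2 × (1−0.85) × (1−0.55) × (1−0.9) × (1−0.5) = 0.000675
czech: 0.3 × (1−0.75) × (1−0.15) × (1−0.25) × (1−0.05) = 0.045421875
slovak: 0.5 × (1−0.05) × (1−0.25) × (1−0.2) × (1−0.15) = 0.24225
Highest score → slovak.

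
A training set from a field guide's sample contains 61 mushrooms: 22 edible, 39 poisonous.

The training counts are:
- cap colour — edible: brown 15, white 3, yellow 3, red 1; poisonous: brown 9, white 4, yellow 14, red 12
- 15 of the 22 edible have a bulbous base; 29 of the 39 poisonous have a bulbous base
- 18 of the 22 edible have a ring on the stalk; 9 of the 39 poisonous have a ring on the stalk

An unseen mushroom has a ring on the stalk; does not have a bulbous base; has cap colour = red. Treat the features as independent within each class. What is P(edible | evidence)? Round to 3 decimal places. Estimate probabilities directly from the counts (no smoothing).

0.268

edible: (22/61) × (1/22) × (7/22) × (18/22) ≈ 0.00426771
poisonous: (39/61) × (12/39) × (10/39) × (9/39) ≈ 0.0116403
P(edible | x) = 0.00426771 / 0.01590801 ≈ 0.268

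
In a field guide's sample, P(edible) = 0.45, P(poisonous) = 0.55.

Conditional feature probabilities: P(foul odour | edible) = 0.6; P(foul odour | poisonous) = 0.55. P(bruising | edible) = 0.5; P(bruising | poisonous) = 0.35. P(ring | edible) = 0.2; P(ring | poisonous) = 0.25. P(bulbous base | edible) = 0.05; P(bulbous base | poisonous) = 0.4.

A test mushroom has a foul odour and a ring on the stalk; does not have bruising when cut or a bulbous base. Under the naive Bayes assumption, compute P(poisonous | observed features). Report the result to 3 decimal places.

0.535

edible: 0.45 × 0.6 × (1−0.5) × 0.2 × (1−0.05) = 0.02565
poisonous: 0.55 × 0.55 × (1−0.35) × 0.25 × (1−0.4) = 0.02949375
P(poisonous | x) = 0.02949375 / 0.05514375 ≈ 0.535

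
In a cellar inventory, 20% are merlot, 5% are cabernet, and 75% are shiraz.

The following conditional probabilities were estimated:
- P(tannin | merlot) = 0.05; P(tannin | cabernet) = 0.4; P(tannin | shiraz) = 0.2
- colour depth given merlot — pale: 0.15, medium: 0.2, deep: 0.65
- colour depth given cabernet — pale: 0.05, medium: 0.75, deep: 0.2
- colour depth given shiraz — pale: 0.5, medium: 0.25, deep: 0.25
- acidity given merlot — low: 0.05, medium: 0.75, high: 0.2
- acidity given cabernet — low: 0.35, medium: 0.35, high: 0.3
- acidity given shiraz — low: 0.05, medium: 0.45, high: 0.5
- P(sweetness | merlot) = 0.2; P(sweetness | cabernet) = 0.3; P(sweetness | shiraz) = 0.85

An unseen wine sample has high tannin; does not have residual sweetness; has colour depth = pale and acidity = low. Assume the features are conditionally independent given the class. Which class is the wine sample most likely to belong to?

merlot: 0.2 × 0.05 × 0.15 × 0.05 × (1−0.2) = 0.00006
cabernet: 0.05 × 0.4 × 0.05 × 0.35 × (1−0.3) = 0.000245
shiraz: 0.75 × 0.2 × 0.5 × 0.05 × (1−0.85) = 0.0005625
Highest score → shiraz.

shiraz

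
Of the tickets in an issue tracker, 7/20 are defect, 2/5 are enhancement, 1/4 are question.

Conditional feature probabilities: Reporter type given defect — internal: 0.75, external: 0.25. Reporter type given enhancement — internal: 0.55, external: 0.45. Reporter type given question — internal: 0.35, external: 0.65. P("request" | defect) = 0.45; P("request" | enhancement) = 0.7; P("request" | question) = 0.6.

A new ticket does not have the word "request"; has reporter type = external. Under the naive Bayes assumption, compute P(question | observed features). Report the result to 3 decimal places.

0.389

defect: 0.35 × 0.25 × (1−0.45) = 0.048125
enhancement: 0.4 × 0.45 × (1−0.7) = 0.054
question: 0.25 × 0.65 × (1−0.6) = 0.065
P(question | x) = 0.065 / 0.167125 ≈ 0.389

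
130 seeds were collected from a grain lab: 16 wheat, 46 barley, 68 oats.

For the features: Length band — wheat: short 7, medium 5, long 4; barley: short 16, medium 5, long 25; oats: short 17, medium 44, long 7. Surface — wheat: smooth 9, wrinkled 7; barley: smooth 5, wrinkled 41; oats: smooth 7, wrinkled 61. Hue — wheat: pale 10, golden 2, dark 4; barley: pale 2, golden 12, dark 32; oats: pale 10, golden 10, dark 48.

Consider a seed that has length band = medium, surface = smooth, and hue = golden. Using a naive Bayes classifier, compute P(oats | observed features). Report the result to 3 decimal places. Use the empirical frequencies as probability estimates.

wheat: (16/130) × (5/16) × (9/16) × (2/16) ≈ 0.00270433
barley: (46/130) × (5/46) × (5/46) × (12/46) ≈ 0.00109059
oats: (68/130) × (44/68) × (7/68) × (10/68) ≈ 0.00512377
P(oats | x) = 0.00512377 / 0.00891869 ≈ 0.574

0.574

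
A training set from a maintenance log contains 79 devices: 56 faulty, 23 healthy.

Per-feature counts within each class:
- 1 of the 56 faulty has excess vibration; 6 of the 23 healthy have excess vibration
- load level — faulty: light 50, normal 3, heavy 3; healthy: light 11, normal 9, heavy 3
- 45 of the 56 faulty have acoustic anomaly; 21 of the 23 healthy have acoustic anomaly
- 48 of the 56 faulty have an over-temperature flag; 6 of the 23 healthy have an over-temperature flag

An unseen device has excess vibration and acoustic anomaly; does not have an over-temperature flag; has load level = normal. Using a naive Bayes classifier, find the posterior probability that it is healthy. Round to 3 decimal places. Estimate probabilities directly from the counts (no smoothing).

faulty: (56/79) × (1/56) × (3/56) × (45/56) × (8/56) ≈ 0.0000778453
healthy: (23/79) × (6/23) × (9/23) × (21/23) × (17/23) ≈ 0.0200563
P(healthy | x) = 0.0200563 / 0.0201341453 ≈ 0.996

0.996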